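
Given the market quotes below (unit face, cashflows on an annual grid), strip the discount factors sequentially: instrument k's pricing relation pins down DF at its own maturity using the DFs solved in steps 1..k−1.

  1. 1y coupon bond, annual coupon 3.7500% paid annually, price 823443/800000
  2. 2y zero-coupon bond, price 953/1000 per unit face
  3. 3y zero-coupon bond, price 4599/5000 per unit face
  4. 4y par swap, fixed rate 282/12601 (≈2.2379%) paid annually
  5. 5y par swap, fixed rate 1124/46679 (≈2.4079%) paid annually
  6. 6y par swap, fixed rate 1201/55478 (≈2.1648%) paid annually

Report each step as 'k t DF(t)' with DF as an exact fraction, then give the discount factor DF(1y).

1 1 9921/10000
2 2 953/1000
3 3 4599/5000
4 4 4577/5000
5 5 2219/2500
6 6 8799/10000
DF(1y) = 9921/10000 ≈ 0.992100

step 1 [1y] bond c/1=3/80: DF=(823443/800000 − 3/80·(0))/(1+3/80) = 9921/10000 ≈ 0.992100
step 2 [2y] zero: DF = P = 953/1000 ≈ 0.953000
step 3 [3y] zero: DF = P = 4599/5000 ≈ 0.919800
step 4 [4y] swap r/1=282/12601: DF=(1 − 282/12601·(0.992100+0.953000+0.919800))/(1+282/12601) = 4577/5000 ≈ 0.915400
step 5 [5y] swap r/1=1124/46679: DF=(1 − 1124/46679·(0.992100+0.953000+0.919800+0.915400))/(1+1124/46679) = 2219/2500 ≈ 0.887600
step 6 [6y] swap r/1=1201/55478: DF=(1 − 1201/55478·(0.992100+0.953000+0.919800+0.915400+0.887600))/(1+1201/55478) = 8799/10000 ≈ 0.879900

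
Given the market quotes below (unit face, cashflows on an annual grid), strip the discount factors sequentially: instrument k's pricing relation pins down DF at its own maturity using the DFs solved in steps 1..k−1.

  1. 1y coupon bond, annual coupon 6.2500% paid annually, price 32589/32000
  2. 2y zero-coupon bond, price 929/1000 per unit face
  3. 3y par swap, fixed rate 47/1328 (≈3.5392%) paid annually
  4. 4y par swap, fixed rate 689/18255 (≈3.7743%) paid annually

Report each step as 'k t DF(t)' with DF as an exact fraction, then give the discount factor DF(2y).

1 1 1917/2000
2 2 929/1000
3 3 9013/10000
4 4 4311/5000
DF(2y) = 929/1000 ≈ 0.929000

step 1 [1y] bond c/1=1/16: DF=(32589/32000 − 1/16·(0))/(1+1/16) = 1917/2000 ≈ 0.958500
step 2 [2y] zero: DF = P = 929/1000 ≈ 0.929000
step 3 [3y] swap r/1=47/1328: DF=(1 − 47/1328·(0.958500+0.929000))/(1+47/1328) = 9013/10000 ≈ 0.901300
step 4 [4y] swap r/1=689/18255: DF=(1 − 689/18255·(0.958500+0.929000+0.901300))/(1+689/18255) = 4311/5000 ≈ 0.862200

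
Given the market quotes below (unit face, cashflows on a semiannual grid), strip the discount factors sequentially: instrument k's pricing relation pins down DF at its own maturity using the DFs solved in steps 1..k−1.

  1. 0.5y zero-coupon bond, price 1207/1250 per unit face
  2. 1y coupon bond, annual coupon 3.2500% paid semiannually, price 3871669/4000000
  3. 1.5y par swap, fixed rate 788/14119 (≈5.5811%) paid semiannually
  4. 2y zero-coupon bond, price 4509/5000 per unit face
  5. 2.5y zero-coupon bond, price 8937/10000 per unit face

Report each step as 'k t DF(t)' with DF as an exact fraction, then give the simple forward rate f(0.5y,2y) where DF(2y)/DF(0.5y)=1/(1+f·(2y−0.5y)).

step 1 [0.5y] zero: DF = P = 1207/1250 ≈ 0.965600
step 2 [1y] bond c/2=13/800: DF=(3871669/4000000 − 13/800·(0.965600))/(1+13/800) = 937/1000 ≈ 0.937000
step 3 [1.5y] swap r/2=394/14119: DF=(1 − 394/14119·(0.965600+0.937000))/(1+394/14119) = 2303/2500 ≈ 0.921200
step 4 [2y] zero: DF = P = 4509/5000 ≈ 0.901800
step 5 [2.5y] zero: DF = P = 8937/10000 ≈ 0.893700

1 1/2 1207/1250
2 1 937/1000
3 3/2 2303/2500
4 2 4509/5000
5 5/2 8937/10000
f(0.5y,2y) = ((1207/1250)/(4509/5000) − 1)/(3/2) = 638/13527 ≈ 4.7165%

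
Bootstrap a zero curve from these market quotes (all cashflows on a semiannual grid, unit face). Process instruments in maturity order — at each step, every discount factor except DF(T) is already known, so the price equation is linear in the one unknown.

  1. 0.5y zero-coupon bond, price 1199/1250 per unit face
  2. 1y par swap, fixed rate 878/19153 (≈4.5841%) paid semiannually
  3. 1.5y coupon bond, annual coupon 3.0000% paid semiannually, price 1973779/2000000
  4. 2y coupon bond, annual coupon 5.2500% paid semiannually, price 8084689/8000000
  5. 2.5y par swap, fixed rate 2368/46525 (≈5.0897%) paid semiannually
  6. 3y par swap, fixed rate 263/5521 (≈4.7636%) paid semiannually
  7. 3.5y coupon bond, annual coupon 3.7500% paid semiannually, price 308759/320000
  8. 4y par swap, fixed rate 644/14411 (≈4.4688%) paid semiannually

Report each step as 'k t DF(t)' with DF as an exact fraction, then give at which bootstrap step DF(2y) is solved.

1 1/2 1199/1250
2 1 9561/10000
3 3/2 118/125
4 2 2279/2500
5 5/2 551/625
6 3 1737/2000
7 7/2 1691/2000
8 4 839/1000
DF(2y) is solved at step 4

step 1 [0.5y] zero: DF = P = 1199/1250 ≈ 0.959200
step 2 [1y] swap r/2=439/19153: DF=(1 − 439/19153·(0.959200))/(1+439/19153) = 9561/10000 ≈ 0.956100
step 3 [1.5y] bond c/2=3/200: DF=(1973779/2000000 − 3/200·(0.959200+0.956100))/(1+3/200) = 118/125 ≈ 0.944000
step 4 [2y] bond c/2=21/800: DF=(8084689/8000000 − 21/800·(0.959200+0.956100+0.944000))/(1+21/800) = 2279/2500 ≈ 0.911600
step 5 [2.5y] swap r/2=1184/46525: DF=(1 − 1184/46525·(0.959200+0.956100+0.944000+0.911600))/(1+1184/46525) = 551/625 ≈ 0.881600
step 6 [3y] swap r/2=263/11042: DF=(1 − 263/11042·(0.959200+0.956100+0.944000+0.911600+0.881600))/(1+263/11042) = 1737/2000 ≈ 0.868500
step 7 [3.5y] bond c/2=3/160: DF=(308759/320000 − 3/160·(0.959200+0.956100+0.944000+0.911600+0.881600+0.868500))/(1+3/160) = 1691/2000 ≈ 0.845500
step 8 [4y] swap r/2=322/14411: DF=(1 − 322/14411·(0.959200+0.956100+0.944000+0.911600+0.881600+0.868500+0.845500))/(1+322/14411) = 839/1000 ≈ 0.839000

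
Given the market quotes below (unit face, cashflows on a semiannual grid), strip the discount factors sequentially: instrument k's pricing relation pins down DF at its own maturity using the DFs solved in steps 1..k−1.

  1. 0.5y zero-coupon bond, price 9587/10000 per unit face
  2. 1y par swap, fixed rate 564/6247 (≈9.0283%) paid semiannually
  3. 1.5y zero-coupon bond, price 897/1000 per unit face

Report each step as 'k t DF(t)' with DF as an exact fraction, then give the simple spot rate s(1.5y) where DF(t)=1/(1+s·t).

1 1/2 9587/10000
2 1 4577/5000
3 3/2 897/1000
s(1.5y) = (1/(897/1000) − 1)/(3/2) = 206/2691 ≈ 7.6551%

step 1 [0.5y] zero: DF = P = 9587/10000 ≈ 0.958700
step 2 [1y] swap r/2=282/6247: DF=(1 − 282/6247·(0.958700))/(1+282/6247) = 4577/5000 ≈ 0.915400
step 3 [1.5y] zero: DF = P = 897/1000 ≈ 0.897000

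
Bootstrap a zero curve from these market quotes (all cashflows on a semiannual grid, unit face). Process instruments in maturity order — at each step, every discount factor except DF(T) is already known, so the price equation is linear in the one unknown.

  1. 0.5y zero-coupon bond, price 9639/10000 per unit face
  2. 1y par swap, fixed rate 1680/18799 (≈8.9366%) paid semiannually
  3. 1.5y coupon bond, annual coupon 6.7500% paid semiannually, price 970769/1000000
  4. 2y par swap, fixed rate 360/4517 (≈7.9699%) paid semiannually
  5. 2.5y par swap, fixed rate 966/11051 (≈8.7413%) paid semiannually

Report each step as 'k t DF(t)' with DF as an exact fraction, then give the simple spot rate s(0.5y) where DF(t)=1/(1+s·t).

1 1/2 9639/10000
2 1 229/250
3 3/2 8777/10000
4 2 107/125
5 5/2 2017/2500
s(0.5y) = (1/(9639/10000) − 1)/(1/2) = 722/9639 ≈ 7.4904%

step 1 [0.5y] zero: DF = P = 9639/10000 ≈ 0.963900
step 2 [1y] swap r/2=840/18799: DF=(1 − 840/18799·(0.963900))/(1+840/18799) = 229/250 ≈ 0.916000
step 3 [1.5y] bond c/2=27/800: DF=(970769/1000000 − 27/800·(0.963900+0.916000))/(1+27/800) = 8777/10000 ≈ 0.877700
step 4 [2y] swap r/2=180/4517: DF=(1 − 180/4517·(0.963900+0.916000+0.877700))/(1+180/4517) = 107/125 ≈ 0.856000
step 5 [2.5y] swap r/2=483/11051: DF=(1 − 483/11051·(0.963900+0.916000+0.877700+0.856000))/(1+483/11051) = 2017/2500 ≈ 0.806800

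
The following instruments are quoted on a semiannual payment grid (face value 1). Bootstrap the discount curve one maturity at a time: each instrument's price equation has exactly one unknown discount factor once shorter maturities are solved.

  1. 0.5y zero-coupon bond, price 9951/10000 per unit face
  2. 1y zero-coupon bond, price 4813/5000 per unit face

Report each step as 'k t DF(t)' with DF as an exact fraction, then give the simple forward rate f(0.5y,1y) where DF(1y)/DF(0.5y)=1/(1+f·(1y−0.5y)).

step 1 [0.5y] zero: DF = P = 9951/10000 ≈ 0.995100
step 2 [1y] zero: DF = P = 4813/5000 ≈ 0.962600

1 1/2 9951/10000
2 1 4813/5000
f(0.5y,1y) = ((9951/10000)/(4813/5000) − 1)/(1/2) = 325/4813 ≈ 6.7525%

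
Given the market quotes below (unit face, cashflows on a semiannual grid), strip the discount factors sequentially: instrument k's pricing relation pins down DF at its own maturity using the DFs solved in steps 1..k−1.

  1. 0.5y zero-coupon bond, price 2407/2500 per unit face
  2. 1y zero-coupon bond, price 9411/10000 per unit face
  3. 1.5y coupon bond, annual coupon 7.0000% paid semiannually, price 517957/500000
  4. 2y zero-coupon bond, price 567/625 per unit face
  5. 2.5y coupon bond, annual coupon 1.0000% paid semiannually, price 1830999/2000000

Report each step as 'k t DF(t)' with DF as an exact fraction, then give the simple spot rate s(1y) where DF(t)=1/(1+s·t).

1 1/2 2407/2500
2 1 9411/10000
3 3/2 1873/2000
4 2 567/625
5 5/2 8923/10000
s(1y) = (1/(9411/10000) − 1)/(1) = 589/9411 ≈ 6.2586%

step 1 [0.5y] zero: DF = P = 2407/2500 ≈ 0.962800
step 2 [1y] zero: DF = P = 9411/10000 ≈ 0.941100
step 3 [1.5y] bond c/2=7/200: DF=(517957/500000 − 7/200·(0.962800+0.941100))/(1+7/200) = 1873/2000 ≈ 0.936500
step 4 [2y] zero: DF = P = 567/625 ≈ 0.907200
step 5 [2.5y] bond c/2=1/200: DF=(1830999/2000000 − 1/200·(0.962800+0.941100+0.936500+0.907200))/(1+1/200) = 8923/10000 ≈ 0.892300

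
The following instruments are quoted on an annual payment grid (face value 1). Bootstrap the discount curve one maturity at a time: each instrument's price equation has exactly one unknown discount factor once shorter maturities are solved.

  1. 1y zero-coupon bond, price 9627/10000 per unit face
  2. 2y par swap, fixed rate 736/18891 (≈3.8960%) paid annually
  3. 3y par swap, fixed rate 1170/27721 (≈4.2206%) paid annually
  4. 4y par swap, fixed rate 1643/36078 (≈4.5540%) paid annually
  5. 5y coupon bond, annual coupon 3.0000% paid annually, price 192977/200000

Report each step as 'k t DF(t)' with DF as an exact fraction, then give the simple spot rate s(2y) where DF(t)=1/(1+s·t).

1 1 9627/10000
2 2 579/625
3 3 883/1000
4 4 8357/10000
5 5 8317/10000
s(2y) = (1/(579/625) − 1)/(2) = 23/579 ≈ 3.9724%

step 1 [1y] zero: DF = P = 9627/10000 ≈ 0.962700
step 2 [2y] swap r/1=736/18891: DF=(1 − 736/18891·(0.962700))/(1+736/18891) = 579/625 ≈ 0.926400
step 3 [3y] swap r/1=1170/27721: DF=(1 − 1170/27721·(0.962700+0.926400))/(1+1170/27721) = 883/1000 ≈ 0.883000
step 4 [4y] swap r/1=1643/36078: DF=(1 − 1643/36078·(0.962700+0.926400+0.883000))/(1+1643/36078) = 8357/10000 ≈ 0.835700
step 5 [5y] bond c/1=3/100: DF=(192977/200000 − 3/100·(0.962700+0.926400+0.883000+0.835700))/(1+3/100) = 8317/10000 ≈ 0.831700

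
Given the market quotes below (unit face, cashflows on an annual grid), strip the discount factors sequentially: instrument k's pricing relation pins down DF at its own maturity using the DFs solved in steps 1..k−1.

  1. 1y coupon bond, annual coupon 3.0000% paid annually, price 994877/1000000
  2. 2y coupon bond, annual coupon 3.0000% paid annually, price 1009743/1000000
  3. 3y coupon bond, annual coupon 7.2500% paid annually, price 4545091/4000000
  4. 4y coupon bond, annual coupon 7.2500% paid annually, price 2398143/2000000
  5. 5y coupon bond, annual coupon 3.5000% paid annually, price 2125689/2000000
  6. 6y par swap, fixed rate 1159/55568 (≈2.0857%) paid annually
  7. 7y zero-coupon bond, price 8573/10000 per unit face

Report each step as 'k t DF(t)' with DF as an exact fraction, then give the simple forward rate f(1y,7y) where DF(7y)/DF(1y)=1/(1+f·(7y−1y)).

step 1 [1y] bond c/1=3/100: DF=(994877/1000000 − 3/100·(0))/(1+3/100) = 9659/10000 ≈ 0.965900
step 2 [2y] bond c/1=3/100: DF=(1009743/1000000 − 3/100·(0.965900))/(1+3/100) = 4761/5000 ≈ 0.952200
step 3 [3y] bond c/1=29/400: DF=(4545091/4000000 − 29/400·(0.965900+0.952200))/(1+29/400) = 4649/5000 ≈ 0.929800
step 4 [4y] bond c/1=29/400: DF=(2398143/2000000 − 29/400·(0.965900+0.952200+0.929800))/(1+29/400) = 1851/2000 ≈ 0.925500
step 5 [5y] bond c/1=7/200: DF=(2125689/2000000 − 7/200·(0.965900+0.952200+0.929800+0.925500))/(1+7/200) = 8993/10000 ≈ 0.899300
step 6 [6y] swap r/1=1159/55568: DF=(1 − 1159/55568·(0.965900+0.952200+0.929800+0.925500+0.899300))/(1+1159/55568) = 8841/10000 ≈ 0.884100
step 7 [7y] zero: DF = P = 8573/10000 ≈ 0.857300

1 1 9659/10000
2 2 4761/5000
3 3 4649/5000
4 4 1851/2000
5 5 8993/10000
6 6 8841/10000
7 7 8573/10000
f(1y,7y) = ((9659/10000)/(8573/10000) − 1)/(6) = 181/8573 ≈ 2.1113%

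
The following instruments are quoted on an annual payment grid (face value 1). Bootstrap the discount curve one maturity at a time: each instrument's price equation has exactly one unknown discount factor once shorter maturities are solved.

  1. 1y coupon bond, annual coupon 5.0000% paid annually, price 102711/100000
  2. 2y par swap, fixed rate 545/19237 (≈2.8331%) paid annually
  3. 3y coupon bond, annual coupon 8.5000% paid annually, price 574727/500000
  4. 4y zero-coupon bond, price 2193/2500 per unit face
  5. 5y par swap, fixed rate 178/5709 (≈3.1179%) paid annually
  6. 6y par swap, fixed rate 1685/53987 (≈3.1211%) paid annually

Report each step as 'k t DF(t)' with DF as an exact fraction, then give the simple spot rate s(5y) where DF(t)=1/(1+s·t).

1 1 4891/5000
2 2 1891/2000
3 3 9087/10000
4 4 2193/2500
5 5 536/625
6 6 1663/2000
s(5y) = (1/(536/625) − 1)/(5) = 89/2680 ≈ 3.3209%

step 1 [1y] bond c/1=1/20: DF=(102711/100000 − 1/20·(0))/(1+1/20) = 4891/5000 ≈ 0.978200
step 2 [2y] swap r/1=545/19237: DF=(1 − 545/19237·(0.978200))/(1+545/19237) = 1891/2000 ≈ 0.945500
step 3 [3y] bond c/1=17/200: DF=(574727/500000 − 17/200·(0.978200+0.945500))/(1+17/200) = 9087/10000 ≈ 0.908700
step 4 [4y] zero: DF = P = 2193/2500 ≈ 0.877200
step 5 [5y] swap r/1=178/5709: DF=(1 − 178/5709·(0.978200+0.945500+0.908700+0.877200))/(1+178/5709) = 536/625 ≈ 0.857600
step 6 [6y] swap r/1=1685/53987: DF=(1 − 1685/53987·(0.978200+0.945500+0.908700+0.877200+0.857600))/(1+1685/53987) = 1663/2000 ≈ 0.831500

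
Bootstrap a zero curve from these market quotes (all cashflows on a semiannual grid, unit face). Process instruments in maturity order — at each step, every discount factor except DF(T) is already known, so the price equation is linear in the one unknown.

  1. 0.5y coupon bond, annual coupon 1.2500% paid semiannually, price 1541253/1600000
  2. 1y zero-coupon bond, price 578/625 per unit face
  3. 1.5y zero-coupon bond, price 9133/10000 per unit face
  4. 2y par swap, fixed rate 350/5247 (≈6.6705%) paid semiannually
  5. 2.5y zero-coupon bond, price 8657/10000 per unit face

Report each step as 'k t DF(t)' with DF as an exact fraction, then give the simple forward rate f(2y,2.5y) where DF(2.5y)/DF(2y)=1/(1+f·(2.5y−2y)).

step 1 [0.5y] bond c/2=1/160: DF=(1541253/1600000 − 1/160·(0))/(1+1/160) = 9573/10000 ≈ 0.957300
step 2 [1y] zero: DF = P = 578/625 ≈ 0.924800
step 3 [1.5y] zero: DF = P = 9133/10000 ≈ 0.913300
step 4 [2y] swap r/2=175/5247: DF=(1 − 175/5247·(0.957300+0.924800+0.913300))/(1+175/5247) = 351/400 ≈ 0.877500
step 5 [2.5y] zero: DF = P = 8657/10000 ≈ 0.865700

1 1/2 9573/10000
2 1 578/625
3 3/2 9133/10000
4 2 351/400
5 5/2 8657/10000
f(2y,2.5y) = ((351/400)/(8657/10000) − 1)/(1/2) = 236/8657 ≈ 2.7261%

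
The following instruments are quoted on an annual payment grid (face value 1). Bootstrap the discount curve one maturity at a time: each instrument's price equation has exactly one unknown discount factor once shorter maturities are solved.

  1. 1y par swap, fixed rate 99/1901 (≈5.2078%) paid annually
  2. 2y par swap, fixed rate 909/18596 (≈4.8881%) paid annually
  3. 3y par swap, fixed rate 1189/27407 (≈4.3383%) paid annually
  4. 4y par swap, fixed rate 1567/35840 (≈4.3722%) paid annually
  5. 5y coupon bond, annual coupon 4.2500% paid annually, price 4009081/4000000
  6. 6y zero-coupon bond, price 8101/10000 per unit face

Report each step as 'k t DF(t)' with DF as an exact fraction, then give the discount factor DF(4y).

1 1 1901/2000
2 2 9091/10000
3 3 8811/10000
4 4 8433/10000
5 5 8153/10000
6 6 8101/10000
DF(4y) = 8433/10000 ≈ 0.843300

step 1 [1y] swap r/1=99/1901: DF=(1 − 99/1901·(0))/(1+99/1901) = 1901/2000 ≈ 0.950500
step 2 [2y] swap r/1=909/18596: DF=(1 − 909/18596·(0.950500))/(1+909/18596) = 9091/10000 ≈ 0.909100
step 3 [3y] swap r/1=1189/27407: DF=(1 − 1189/27407·(0.950500+0.909100))/(1+1189/27407) = 8811/10000 ≈ 0.881100
step 4 [4y] swap r/1=1567/35840: DF=(1 − 1567/35840·(0.950500+0.909100+0.881100))/(1+1567/35840) = 8433/10000 ≈ 0.843300
step 5 [5y] bond c/1=17/400: DF=(4009081/4000000 − 17/400·(0.950500+0.909100+0.881100+0.843300))/(1+17/400) = 8153/10000 ≈ 0.815300
step 6 [6y] zero: DF = P = 8101/10000 ≈ 0.810100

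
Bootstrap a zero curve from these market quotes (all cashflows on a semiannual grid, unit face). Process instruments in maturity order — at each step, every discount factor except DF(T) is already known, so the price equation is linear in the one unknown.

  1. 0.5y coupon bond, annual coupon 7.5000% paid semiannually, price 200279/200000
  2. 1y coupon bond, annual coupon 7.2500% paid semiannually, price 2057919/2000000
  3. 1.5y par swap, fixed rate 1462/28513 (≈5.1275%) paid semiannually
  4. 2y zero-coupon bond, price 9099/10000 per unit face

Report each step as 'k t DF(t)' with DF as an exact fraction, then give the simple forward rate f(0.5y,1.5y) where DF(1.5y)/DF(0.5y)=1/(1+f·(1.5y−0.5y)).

1 1/2 2413/2500
2 1 1199/1250
3 3/2 9269/10000
4 2 9099/10000
f(0.5y,1.5y) = ((2413/2500)/(9269/10000) − 1)/(1) = 383/9269 ≈ 4.1321%

step 1 [0.5y] bond c/2=3/80: DF=(200279/200000 − 3/80·(0))/(1+3/80) = 2413/2500 ≈ 0.965200
step 2 [1y] bond c/2=29/800: DF=(2057919/2000000 − 29/800·(0.965200))/(1+29/800) = 1199/1250 ≈ 0.959200
step 3 [1.5y] swap r/2=731/28513: DF=(1 − 731/28513·(0.965200+0.959200))/(1+731/28513) = 9269/10000 ≈ 0.926900
step 4 [2y] zero: DF = P = 9099/10000 ≈ 0.909900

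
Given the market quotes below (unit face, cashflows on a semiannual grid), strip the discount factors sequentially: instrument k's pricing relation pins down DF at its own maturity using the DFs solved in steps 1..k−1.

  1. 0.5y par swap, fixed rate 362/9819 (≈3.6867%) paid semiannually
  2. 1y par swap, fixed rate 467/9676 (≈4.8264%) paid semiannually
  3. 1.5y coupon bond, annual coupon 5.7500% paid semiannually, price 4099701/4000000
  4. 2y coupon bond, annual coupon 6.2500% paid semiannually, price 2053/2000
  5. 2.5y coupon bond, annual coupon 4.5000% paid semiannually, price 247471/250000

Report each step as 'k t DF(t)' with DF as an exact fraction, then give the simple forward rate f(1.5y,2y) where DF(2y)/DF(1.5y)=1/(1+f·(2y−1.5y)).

1 1/2 9819/10000
2 1 9533/10000
3 3/2 4711/5000
4 2 4541/5000
5 5/2 553/625
f(1.5y,2y) = ((4711/5000)/(4541/5000) − 1)/(1/2) = 340/4541 ≈ 7.4873%

step 1 [0.5y] swap r/2=181/9819: DF=(1 − 181/9819·(0))/(1+181/9819) = 9819/10000 ≈ 0.981900
step 2 [1y] swap r/2=467/19352: DF=(1 − 467/19352·(0.981900))/(1+467/19352) = 9533/10000 ≈ 0.953300
step 3 [1.5y] bond c/2=23/800: DF=(4099701/4000000 − 23/800·(0.981900+0.953300))/(1+23/800) = 4711/5000 ≈ 0.942200
step 4 [2y] bond c/2=1/32: DF=(2053/2000 − 1/32·(0.981900+0.953300+0.942200))/(1+1/32) = 4541/5000 ≈ 0.908200
step 5 [2.5y] bond c/2=9/400: DF=(247471/250000 − 9/400·(0.981900+0.953300+0.942200+0.908200))/(1+9/400) = 553/625 ≈ 0.884800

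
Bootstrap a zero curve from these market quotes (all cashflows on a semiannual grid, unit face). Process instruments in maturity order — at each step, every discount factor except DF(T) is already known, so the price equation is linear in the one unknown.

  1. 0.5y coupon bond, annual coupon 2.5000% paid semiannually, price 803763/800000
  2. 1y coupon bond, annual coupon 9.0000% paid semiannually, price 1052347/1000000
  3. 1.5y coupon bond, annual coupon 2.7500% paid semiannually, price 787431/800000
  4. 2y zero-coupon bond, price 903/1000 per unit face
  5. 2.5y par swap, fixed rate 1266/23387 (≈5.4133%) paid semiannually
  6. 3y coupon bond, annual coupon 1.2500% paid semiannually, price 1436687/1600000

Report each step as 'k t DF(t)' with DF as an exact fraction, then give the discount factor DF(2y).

step 1 [0.5y] bond c/2=1/80: DF=(803763/800000 − 1/80·(0))/(1+1/80) = 9923/10000 ≈ 0.992300
step 2 [1y] bond c/2=9/200: DF=(1052347/1000000 − 9/200·(0.992300))/(1+9/200) = 9643/10000 ≈ 0.964300
step 3 [1.5y] bond c/2=11/800: DF=(787431/800000 − 11/800·(0.992300+0.964300))/(1+11/800) = 2361/2500 ≈ 0.944400
step 4 [2y] zero: DF = P = 903/1000 ≈ 0.903000
step 5 [2.5y] swap r/2=633/23387: DF=(1 − 633/23387·(0.992300+0.964300+0.944400+0.903000))/(1+633/23387) = 4367/5000 ≈ 0.873400
step 6 [3y] bond c/2=1/160: DF=(1436687/1600000 − 1/160·(0.992300+0.964300+0.944400+0.903000+0.873400))/(1+1/160) = 8633/10000 ≈ 0.863300

1 1/2 9923/10000
2 1 9643/10000
3 3/2 2361/2500
4 2 903/1000
5 5/2 4367/5000
6 3 8633/10000
DF(2y) = 903/1000 ≈ 0.903000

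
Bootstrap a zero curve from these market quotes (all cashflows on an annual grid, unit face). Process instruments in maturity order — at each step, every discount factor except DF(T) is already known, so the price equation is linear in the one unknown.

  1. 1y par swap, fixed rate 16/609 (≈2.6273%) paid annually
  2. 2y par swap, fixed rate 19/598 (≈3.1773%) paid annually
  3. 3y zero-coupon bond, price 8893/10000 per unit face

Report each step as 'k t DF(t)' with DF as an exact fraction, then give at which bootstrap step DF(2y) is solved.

step 1 [1y] swap r/1=16/609: DF=(1 − 16/609·(0))/(1+16/609) = 609/625 ≈ 0.974400
step 2 [2y] swap r/1=19/598: DF=(1 − 19/598·(0.974400))/(1+19/598) = 587/625 ≈ 0.939200
step 3 [3y] zero: DF = P = 8893/10000 ≈ 0.889300

1 1 609/625
2 2 587/625
3 3 8893/10000
DF(2y) is solved at step 2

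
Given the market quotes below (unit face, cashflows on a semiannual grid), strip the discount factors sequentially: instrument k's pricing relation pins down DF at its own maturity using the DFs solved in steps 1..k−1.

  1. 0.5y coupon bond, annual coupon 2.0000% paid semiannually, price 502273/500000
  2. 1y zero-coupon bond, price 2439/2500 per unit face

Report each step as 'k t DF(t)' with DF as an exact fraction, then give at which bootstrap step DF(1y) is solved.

1 1/2 4973/5000
2 1 2439/2500
DF(1y) is solved at step 2

step 1 [0.5y] bond c/2=1/100: DF=(502273/500000 − 1/100·(0))/(1+1/100) = 4973/5000 ≈ 0.994600
step 2 [1y] zero: DF = P = 2439/2500 ≈ 0.975600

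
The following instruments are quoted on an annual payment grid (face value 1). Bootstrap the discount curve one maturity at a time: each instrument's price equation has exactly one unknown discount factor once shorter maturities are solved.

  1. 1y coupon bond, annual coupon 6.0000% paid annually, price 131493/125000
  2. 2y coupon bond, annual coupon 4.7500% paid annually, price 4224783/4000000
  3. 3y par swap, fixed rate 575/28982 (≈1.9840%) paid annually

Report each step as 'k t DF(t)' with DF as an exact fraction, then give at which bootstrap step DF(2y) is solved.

step 1 [1y] bond c/1=3/50: DF=(131493/125000 − 3/50·(0))/(1+3/50) = 2481/2500 ≈ 0.992400
step 2 [2y] bond c/1=19/400: DF=(4224783/4000000 − 19/400·(0.992400))/(1+19/400) = 9633/10000 ≈ 0.963300
step 3 [3y] swap r/1=575/28982: DF=(1 − 575/28982·(0.992400+0.963300))/(1+575/28982) = 377/400 ≈ 0.942500

1 1 2481/2500
2 2 9633/10000
3 3 377/400
DF(2y) is solved at step 2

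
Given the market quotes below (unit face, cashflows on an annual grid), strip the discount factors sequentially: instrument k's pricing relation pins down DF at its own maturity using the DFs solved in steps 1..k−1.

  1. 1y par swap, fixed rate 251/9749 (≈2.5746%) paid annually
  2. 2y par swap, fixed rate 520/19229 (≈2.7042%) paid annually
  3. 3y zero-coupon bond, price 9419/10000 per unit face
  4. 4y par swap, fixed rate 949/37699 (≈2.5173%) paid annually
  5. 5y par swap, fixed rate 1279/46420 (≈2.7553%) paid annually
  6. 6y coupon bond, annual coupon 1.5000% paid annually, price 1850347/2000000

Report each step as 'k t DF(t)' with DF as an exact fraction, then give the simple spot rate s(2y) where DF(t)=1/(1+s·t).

1 1 9749/10000
2 2 237/250
3 3 9419/10000
4 4 9051/10000
5 5 8721/10000
6 6 8429/10000
s(2y) = (1/(237/250) − 1)/(2) = 13/474 ≈ 2.7426%

step 1 [1y] swap r/1=251/9749: DF=(1 − 251/9749·(0))/(1+251/9749) = 9749/10000 ≈ 0.974900
step 2 [2y] swap r/1=520/19229: DF=(1 − 520/19229·(0.974900))/(1+520/19229) = 237/250 ≈ 0.948000
step 3 [3y] zero: DF = P = 9419/10000 ≈ 0.941900
step 4 [4y] swap r/1=949/37699: DF=(1 − 949/37699·(0.974900+0.948000+0.941900))/(1+949/37699) = 9051/10000 ≈ 0.905100
step 5 [5y] swap r/1=1279/46420: DF=(1 − 1279/46420·(0.974900+0.948000+0.941900+0.905100))/(1+1279/46420) = 8721/10000 ≈ 0.872100
step 6 [6y] bond c/1=3/200: DF=(1850347/2000000 − 3/200·(0.974900+0.948000+0.941900+0.905100+0.872100))/(1+3/200) = 8429/10000 ≈ 0.842900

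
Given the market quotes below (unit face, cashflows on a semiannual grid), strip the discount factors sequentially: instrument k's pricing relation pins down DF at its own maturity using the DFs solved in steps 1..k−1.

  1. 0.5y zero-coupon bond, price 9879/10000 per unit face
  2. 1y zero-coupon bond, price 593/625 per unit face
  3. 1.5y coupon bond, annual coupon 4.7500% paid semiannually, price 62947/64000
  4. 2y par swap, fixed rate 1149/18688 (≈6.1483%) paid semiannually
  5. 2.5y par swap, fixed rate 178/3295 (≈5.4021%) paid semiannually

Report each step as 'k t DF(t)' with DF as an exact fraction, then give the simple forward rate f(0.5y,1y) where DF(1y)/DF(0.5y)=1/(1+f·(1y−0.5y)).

1 1/2 9879/10000
2 1 593/625
3 3/2 4579/5000
4 2 8851/10000
5 5/2 4377/5000
f(0.5y,1y) = ((9879/10000)/(593/625) − 1)/(1/2) = 391/4744 ≈ 8.2420%

step 1 [0.5y] zero: DF = P = 9879/10000 ≈ 0.987900
step 2 [1y] zero: DF = P = 593/625 ≈ 0.948800
step 3 [1.5y] bond c/2=19/800: DF=(62947/64000 − 19/800·(0.987900+0.948800))/(1+19/800) = 4579/5000 ≈ 0.915800
step 4 [2y] swap r/2=1149/37376: DF=(1 − 1149/37376·(0.987900+0.948800+0.915800))/(1+1149/37376) = 8851/10000 ≈ 0.885100
step 5 [2.5y] swap r/2=89/3295: DF=(1 − 89/3295·(0.987900+0.948800+0.915800+0.885100))/(1+89/3295) = 4377/5000 ≈ 0.875400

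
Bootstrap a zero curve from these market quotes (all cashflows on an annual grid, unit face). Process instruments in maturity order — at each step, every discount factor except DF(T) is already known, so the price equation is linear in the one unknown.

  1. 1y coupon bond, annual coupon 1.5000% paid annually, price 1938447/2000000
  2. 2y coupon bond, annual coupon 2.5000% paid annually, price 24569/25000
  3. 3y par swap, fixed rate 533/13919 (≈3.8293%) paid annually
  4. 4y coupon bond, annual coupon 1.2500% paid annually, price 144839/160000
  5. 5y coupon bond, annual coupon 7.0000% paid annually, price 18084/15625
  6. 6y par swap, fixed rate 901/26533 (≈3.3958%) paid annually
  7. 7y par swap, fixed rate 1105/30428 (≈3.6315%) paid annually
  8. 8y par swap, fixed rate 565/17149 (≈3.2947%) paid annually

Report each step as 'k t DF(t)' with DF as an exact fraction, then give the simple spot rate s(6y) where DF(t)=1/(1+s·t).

step 1 [1y] bond c/1=3/200: DF=(1938447/2000000 − 3/200·(0))/(1+3/200) = 9549/10000 ≈ 0.954900
step 2 [2y] bond c/1=1/40: DF=(24569/25000 − 1/40·(0.954900))/(1+1/40) = 1871/2000 ≈ 0.935500
step 3 [3y] swap r/1=533/13919: DF=(1 − 533/13919·(0.954900+0.935500))/(1+533/13919) = 4467/5000 ≈ 0.893400
step 4 [4y] bond c/1=1/80: DF=(144839/160000 − 1/80·(0.954900+0.935500+0.893400))/(1+1/80) = 8597/10000 ≈ 0.859700
step 5 [5y] bond c/1=7/100: DF=(18084/15625 − 7/100·(0.954900+0.935500+0.893400+0.859700))/(1+7/100) = 8433/10000 ≈ 0.843300
step 6 [6y] swap r/1=901/26533: DF=(1 − 901/26533·(0.954900+0.935500+0.893400+0.859700+0.843300))/(1+901/26533) = 4099/5000 ≈ 0.819800
step 7 [7y] swap r/1=1105/30428: DF=(1 − 1105/30428·(0.954900+0.935500+0.893400+0.859700+0.843300+0.819800))/(1+1105/30428) = 779/1000 ≈ 0.779000
step 8 [8y] swap r/1=565/17149: DF=(1 − 565/17149·(0.954900+0.935500+0.893400+0.859700+0.843300+0.819800+0.779000))/(1+565/17149) = 387/500 ≈ 0.774000

1 1 9549/10000
2 2 1871/2000
3 3 4467/5000
4 4 8597/10000
5 5 8433/10000
6 6 4099/5000
7 7 779/1000
8 8 387/500
s(6y) = (1/(4099/5000) − 1)/(6) = 901/24594 ≈ 3.6635%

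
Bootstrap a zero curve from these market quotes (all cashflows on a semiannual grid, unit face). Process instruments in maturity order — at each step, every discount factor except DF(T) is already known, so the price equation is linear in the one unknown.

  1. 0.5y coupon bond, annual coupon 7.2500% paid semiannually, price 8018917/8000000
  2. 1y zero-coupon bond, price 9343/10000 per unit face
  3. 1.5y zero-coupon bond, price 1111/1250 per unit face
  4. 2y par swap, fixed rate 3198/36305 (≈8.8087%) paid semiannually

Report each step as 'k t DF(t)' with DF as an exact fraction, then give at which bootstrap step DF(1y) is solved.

step 1 [0.5y] bond c/2=29/800: DF=(8018917/8000000 − 29/800·(0))/(1+29/800) = 9673/10000 ≈ 0.967300
step 2 [1y] zero: DF = P = 9343/10000 ≈ 0.934300
step 3 [1.5y] zero: DF = P = 1111/1250 ≈ 0.888800
step 4 [2y] swap r/2=1599/36305: DF=(1 − 1599/36305·(0.967300+0.934300+0.888800))/(1+1599/36305) = 8401/10000 ≈ 0.840100

1 1/2 9673/10000
2 1 9343/10000
3 3/2 1111/1250
4 2 8401/10000
DF(1y) is solved at step 2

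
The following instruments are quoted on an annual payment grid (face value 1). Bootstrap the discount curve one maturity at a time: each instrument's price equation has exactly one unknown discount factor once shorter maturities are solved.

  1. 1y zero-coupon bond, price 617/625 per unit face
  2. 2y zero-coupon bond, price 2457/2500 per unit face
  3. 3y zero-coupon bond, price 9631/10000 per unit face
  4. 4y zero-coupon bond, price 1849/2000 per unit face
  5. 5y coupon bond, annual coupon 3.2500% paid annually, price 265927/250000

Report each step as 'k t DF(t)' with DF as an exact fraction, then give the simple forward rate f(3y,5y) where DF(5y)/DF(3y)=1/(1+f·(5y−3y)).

1 1 617/625
2 2 2457/2500
3 3 9631/10000
4 4 1849/2000
5 5 568/625
f(3y,5y) = ((9631/10000)/(568/625) − 1)/(2) = 543/18176 ≈ 2.9875%

step 1 [1y] zero: DF = P = 617/625 ≈ 0.987200
step 2 [2y] zero: DF = P = 2457/2500 ≈ 0.982800
step 3 [3y] zero: DF = P = 9631/10000 ≈ 0.963100
step 4 [4y] zero: DF = P = 1849/2000 ≈ 0.924500
step 5 [5y] bond c/1=13/400: DF=(265927/250000 − 13/400·(0.987200+0.982800+0.963100+0.924500))/(1+13/400) = 568/625 ≈ 0.908800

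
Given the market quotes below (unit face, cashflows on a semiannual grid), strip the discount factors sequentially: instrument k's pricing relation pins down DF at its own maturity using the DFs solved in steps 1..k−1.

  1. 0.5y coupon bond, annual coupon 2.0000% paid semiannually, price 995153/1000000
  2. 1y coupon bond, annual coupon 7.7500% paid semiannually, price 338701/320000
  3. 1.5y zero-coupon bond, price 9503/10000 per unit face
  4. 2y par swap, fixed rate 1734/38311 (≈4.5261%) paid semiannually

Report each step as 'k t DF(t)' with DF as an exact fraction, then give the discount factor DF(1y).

1 1/2 9853/10000
2 1 4911/5000
3 3/2 9503/10000
4 2 9133/10000
DF(1y) = 4911/5000 ≈ 0.982200

step 1 [0.5y] bond c/2=1/100: DF=(995153/1000000 − 1/100·(0))/(1+1/100) = 9853/10000 ≈ 0.985300
step 2 [1y] bond c/2=31/800: DF=(338701/320000 − 31/800·(0.985300))/(1+31/800) = 4911/5000 ≈ 0.982200
step 3 [1.5y] zero: DF = P = 9503/10000 ≈ 0.950300
step 4 [2y] swap r/2=867/38311: DF=(1 − 867/38311·(0.985300+0.982200+0.950300))/(1+867/38311) = 9133/10000 ≈ 0.913300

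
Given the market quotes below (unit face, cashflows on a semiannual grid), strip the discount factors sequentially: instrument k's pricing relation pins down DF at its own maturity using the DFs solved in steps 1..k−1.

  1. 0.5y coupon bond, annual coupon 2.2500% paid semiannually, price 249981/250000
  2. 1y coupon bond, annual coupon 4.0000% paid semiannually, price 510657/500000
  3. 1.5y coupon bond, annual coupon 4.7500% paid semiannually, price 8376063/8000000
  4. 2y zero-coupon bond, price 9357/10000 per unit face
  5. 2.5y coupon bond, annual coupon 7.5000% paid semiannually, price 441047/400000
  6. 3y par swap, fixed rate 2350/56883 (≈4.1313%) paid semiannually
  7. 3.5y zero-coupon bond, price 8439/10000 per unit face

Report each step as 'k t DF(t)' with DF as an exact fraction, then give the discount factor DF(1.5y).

1 1/2 618/625
2 1 9819/10000
3 3/2 977/1000
4 2 9357/10000
5 5/2 1153/1250
6 3 353/400
7 7/2 8439/10000
DF(1.5y) = 977/1000 ≈ 0.977000

step 1 [0.5y] bond c/2=9/800: DF=(249981/250000 − 9/800·(0))/(1+9/800) = 618/625 ≈ 0.988800
step 2 [1y] bond c/2=1/50: DF=(510657/500000 − 1/50·(0.988800))/(1+1/50) = 9819/10000 ≈ 0.981900
step 3 [1.5y] bond c/2=19/800: DF=(8376063/8000000 − 19/800·(0.988800+0.981900))/(1+19/800) = 977/1000 ≈ 0.977000
step 4 [2y] zero: DF = P = 9357/10000 ≈ 0.935700
step 5 [2.5y] bond c/2=3/80: DF=(441047/400000 − 3/80·(0.988800+0.981900+0.977000+0.935700))/(1+3/80) = 1153/1250 ≈ 0.922400
step 6 [3y] swap r/2=1175/56883: DF=(1 − 1175/56883·(0.988800+0.981900+0.977000+0.935700+0.922400))/(1+1175/56883) = 353/400 ≈ 0.882500
step 7 [3.5y] zero: DF = P = 8439/10000 ≈ 0.843900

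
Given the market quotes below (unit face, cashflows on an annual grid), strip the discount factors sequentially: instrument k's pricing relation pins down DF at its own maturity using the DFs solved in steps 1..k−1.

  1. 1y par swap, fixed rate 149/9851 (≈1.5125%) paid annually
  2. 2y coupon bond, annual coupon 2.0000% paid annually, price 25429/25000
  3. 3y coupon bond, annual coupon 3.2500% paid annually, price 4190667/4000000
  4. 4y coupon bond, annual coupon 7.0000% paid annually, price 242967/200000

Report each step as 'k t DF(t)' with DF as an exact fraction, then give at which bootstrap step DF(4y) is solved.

1 1 9851/10000
2 2 9779/10000
3 3 9529/10000
4 4 4723/5000
DF(4y) is solved at step 4

step 1 [1y] swap r/1=149/9851: DF=(1 − 149/9851·(0))/(1+149/9851) = 9851/10000 ≈ 0.985100
step 2 [2y] bond c/1=1/50: DF=(25429/25000 − 1/50·(0.985100))/(1+1/50) = 9779/10000 ≈ 0.977900
step 3 [3y] bond c/1=13/400: DF=(4190667/4000000 − 13/400·(0.985100+0.977900))/(1+13/400) = 9529/10000 ≈ 0.952900
step 4 [4y] bond c/1=7/100: DF=(242967/200000 − 7/100·(0.985100+0.977900+0.952900))/(1+7/100) = 4723/5000 ≈ 0.944600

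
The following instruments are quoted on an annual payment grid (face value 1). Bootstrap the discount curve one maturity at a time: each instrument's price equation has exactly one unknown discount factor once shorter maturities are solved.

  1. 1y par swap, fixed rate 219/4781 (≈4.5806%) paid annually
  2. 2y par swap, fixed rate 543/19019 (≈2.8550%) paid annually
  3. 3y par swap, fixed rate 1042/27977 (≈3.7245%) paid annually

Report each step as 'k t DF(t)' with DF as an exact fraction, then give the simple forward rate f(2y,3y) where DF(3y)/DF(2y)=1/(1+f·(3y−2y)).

1 1 4781/5000
2 2 9457/10000
3 3 4479/5000
f(2y,3y) = ((9457/10000)/(4479/5000) − 1)/(1) = 499/8958 ≈ 5.5704%

step 1 [1y] swap r/1=219/4781: DF=(1 − 219/4781·(0))/(1+219/4781) = 4781/5000 ≈ 0.956200
step 2 [2y] swap r/1=543/19019: DF=(1 − 543/19019·(0.956200))/(1+543/19019) = 9457/10000 ≈ 0.945700
step 3 [3y] swap r/1=1042/27977: DF=(1 − 1042/27977·(0.956200+0.945700))/(1+1042/27977) = 4479/5000 ≈ 0.895800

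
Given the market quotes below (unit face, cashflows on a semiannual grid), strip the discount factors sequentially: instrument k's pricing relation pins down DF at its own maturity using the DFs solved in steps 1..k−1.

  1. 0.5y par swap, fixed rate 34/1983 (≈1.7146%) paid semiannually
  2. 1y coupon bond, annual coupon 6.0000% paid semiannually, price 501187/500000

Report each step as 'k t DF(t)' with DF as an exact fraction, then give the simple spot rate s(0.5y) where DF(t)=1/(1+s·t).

1 1/2 1983/2000
2 1 9443/10000
s(0.5y) = (1/(1983/2000) − 1)/(1/2) = 34/1983 ≈ 1.7146%

step 1 [0.5y] swap r/2=17/1983: DF=(1 − 17/1983·(0))/(1+17/1983) = 1983/2000 ≈ 0.991500
step 2 [1y] bond c/2=3/100: DF=(501187/500000 − 3/100·(0.991500))/(1+3/100) = 9443/10000 ≈ 0.944300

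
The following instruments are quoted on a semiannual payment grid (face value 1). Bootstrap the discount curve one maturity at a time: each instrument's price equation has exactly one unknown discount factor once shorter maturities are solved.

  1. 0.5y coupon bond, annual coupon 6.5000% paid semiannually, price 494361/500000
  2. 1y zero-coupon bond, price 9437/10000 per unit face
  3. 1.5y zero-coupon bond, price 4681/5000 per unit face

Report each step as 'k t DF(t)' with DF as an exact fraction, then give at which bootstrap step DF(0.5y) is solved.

step 1 [0.5y] bond c/2=13/400: DF=(494361/500000 − 13/400·(0))/(1+13/400) = 1197/1250 ≈ 0.957600
step 2 [1y] zero: DF = P = 9437/10000 ≈ 0.943700
step 3 [1.5y] zero: DF = P = 4681/5000 ≈ 0.936200

1 1/2 1197/1250
2 1 9437/10000
3 3/2 4681/5000
DF(0.5y) is solved at step 1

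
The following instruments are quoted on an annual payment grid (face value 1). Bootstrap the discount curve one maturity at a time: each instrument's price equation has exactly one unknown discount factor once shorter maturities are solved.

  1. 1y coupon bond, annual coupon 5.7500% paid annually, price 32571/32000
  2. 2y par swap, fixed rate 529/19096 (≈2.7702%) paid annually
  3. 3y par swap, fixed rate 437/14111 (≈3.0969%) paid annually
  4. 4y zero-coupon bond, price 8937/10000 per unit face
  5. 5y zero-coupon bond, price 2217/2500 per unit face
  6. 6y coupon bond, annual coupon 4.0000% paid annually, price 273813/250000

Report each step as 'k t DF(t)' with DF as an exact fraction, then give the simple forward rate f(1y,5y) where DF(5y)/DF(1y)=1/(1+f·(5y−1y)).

1 1 77/80
2 2 9471/10000
3 3 4563/5000
4 4 8937/10000
5 5 2217/2500
6 6 8761/10000
f(1y,5y) = ((77/80)/(2217/2500) − 1)/(4) = 757/35472 ≈ 2.1341%

step 1 [1y] bond c/1=23/400: DF=(32571/32000 − 23/400·(0))/(1+23/400) = 77/80 ≈ 0.962500
step 2 [2y] swap r/1=529/19096: DF=(1 − 529/19096·(0.962500))/(1+529/19096) = 9471/10000 ≈ 0.947100
step 3 [3y] swap r/1=437/14111: DF=(1 − 437/14111·(0.962500+0.947100))/(1+437/14111) = 4563/5000 ≈ 0.912600
step 4 [4y] zero: DF = P = 8937/10000 ≈ 0.893700
step 5 [5y] zero: DF = P = 2217/2500 ≈ 0.886800
step 6 [6y] bond c/1=1/25: DF=(273813/250000 − 1/25·(0.962500+0.947100+0.912600+0.893700+0.886800))/(1+1/25) = 8761/10000 ≈ 0.876100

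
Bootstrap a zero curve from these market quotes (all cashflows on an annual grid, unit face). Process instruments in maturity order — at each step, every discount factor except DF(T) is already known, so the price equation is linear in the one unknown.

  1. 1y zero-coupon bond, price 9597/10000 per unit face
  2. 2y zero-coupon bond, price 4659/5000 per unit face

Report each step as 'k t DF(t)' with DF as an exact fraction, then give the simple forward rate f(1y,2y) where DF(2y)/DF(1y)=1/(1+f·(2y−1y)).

1 1 9597/10000
2 2 4659/5000
f(1y,2y) = ((9597/10000)/(4659/5000) − 1)/(1) = 93/3106 ≈ 2.9942%

step 1 [1y] zero: DF = P = 9597/10000 ≈ 0.959700
step 2 [2y] zero: DF = P = 4659/5000 ≈ 0.931800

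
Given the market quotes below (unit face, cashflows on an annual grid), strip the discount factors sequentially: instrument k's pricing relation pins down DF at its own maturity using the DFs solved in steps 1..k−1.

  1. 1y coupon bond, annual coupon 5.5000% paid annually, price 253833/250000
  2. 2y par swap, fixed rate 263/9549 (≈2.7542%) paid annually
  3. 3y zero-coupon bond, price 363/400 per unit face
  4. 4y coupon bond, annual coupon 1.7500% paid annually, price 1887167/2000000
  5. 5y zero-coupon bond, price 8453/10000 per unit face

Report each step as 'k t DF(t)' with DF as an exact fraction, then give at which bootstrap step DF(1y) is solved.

1 1 1203/1250
2 2 4737/5000
3 3 363/400
4 4 8789/10000
5 5 8453/10000
DF(1y) is solved at step 1

step 1 [1y] bond c/1=11/200: DF=(253833/250000 − 11/200·(0))/(1+11/200) = 1203/1250 ≈ 0.962400
step 2 [2y] swap r/1=263/9549: DF=(1 − 263/9549·(0.962400))/(1+263/9549) = 4737/5000 ≈ 0.947400
step 3 [3y] zero: DF = P = 363/400 ≈ 0.907500
step 4 [4y] bond c/1=7/400: DF=(1887167/2000000 − 7/400·(0.962400+0.947400+0.907500))/(1+7/400) = 8789/10000 ≈ 0.878900
step 5 [5y] zero: DF = P = 8453/10000 ≈ 0.845300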